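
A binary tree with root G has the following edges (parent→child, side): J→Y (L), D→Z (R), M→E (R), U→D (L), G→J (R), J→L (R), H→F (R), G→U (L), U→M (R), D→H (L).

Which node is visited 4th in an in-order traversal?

Z

In-order visits the left subtree, then the node, then the right subtree.
At G: go left to U.
  At U: go left to D.
    At D: go left to H.
      At H: no left child.
      Visit H.
      At H: go right to F.
        F is a leaf — visit F.
    Visit D.
    At D: go right to Z.
      Z is a leaf — visit Z.
  Visit U.
  At U: go right to M.
    At M: no left child.
    Visit M.
    At M: go right to E.
      E is a leaf — visit E.
Visit G.
At G: go right to J.
  At J: go left to Y.
    Y is a leaf — visit Y.
  Visit J.
  At J: go right to L.
    L is a leaf — visit L.
Full in-order sequence: H, F, D, Z, U, M, E, G, Y, J, L.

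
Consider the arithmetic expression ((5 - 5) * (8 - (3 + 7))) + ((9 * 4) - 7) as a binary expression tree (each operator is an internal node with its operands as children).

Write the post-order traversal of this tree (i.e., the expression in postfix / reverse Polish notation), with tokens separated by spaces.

5 5 - 8 3 7 + - * 9 4 * 7 - +

Post-order on an expression tree gives postfix notation: for each operator, emit left operand, right operand, then the operator.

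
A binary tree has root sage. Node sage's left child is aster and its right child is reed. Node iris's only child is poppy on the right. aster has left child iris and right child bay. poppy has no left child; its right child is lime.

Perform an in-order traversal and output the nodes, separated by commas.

In-order visits the left subtree, then the node, then the right subtree.
At sage: go left to aster.
  At aster: go left to iris.
    At iris: no left child.
    Visit iris.
    At iris: go right to poppy.
      At poppy: no left child.
      Visit poppy.
      At poppy: go right to lime.
        lime is a leaf — visit lime.
  Visit aster.
  At aster: go right to bay.
    bay is a leaf — visit bay.
Visit sage.
At sage: go right to reed.
  reed is a leaf — visit reed.

iris, poppy, lime, aster, bay, sage, reed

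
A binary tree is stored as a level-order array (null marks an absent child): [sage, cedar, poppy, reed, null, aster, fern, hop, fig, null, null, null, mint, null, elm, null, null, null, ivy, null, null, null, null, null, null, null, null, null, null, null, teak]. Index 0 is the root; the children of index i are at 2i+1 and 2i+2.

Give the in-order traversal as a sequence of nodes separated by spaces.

hop reed fig ivy cedar sage aster mint poppy fern elm teak

In-order visits the left subtree, then the node, then the right subtree.
At sage: go left to cedar.
  At cedar: go left to reed.
    At reed: go left to hop.
      hop is a leaf — visit hop.
    Visit reed.
    At reed: go right to fig.
      At fig: no left child.
      Visit fig.
      At fig: go right to ivy.
        ivy is a leaf — visit ivy.
  Visit cedar.
  At cedar: no right child.
Visit sage.
At sage: go right to poppy.
  At poppy: go left to aster.
    At aster: no left child.
    Visit aster.
    At aster: go right to mint.
      mint is a leaf — visit mint.
  Visit poppy.
  At poppy: go right to fern.
    At fern: no left child.
    Visit fern.
    At fern: go right to elm.
      At elm: no left child.
      Visit elm.
      At elm: go right to teak.
        teak is a leaf — visit teak.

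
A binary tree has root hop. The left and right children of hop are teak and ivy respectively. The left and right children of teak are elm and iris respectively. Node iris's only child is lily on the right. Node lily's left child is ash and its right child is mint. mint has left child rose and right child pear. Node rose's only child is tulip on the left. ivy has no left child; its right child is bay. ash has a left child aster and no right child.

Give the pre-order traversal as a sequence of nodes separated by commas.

Pre-order visits the node, then its left subtree, then its right subtree.
Visit hop.
At hop: go left to teak.
  Visit teak.
  At teak: go left to elm.
    elm is a leaf — visit elm.
  At teak: go right to iris.
    Visit iris.
    At iris: no left child.
    At iris: go right to lily.
      Visit lily.
      At lily: go left to ash.
        Visit ash.
        At ash: go left to aster.
          aster is a leaf — visit aster.
        At ash: no right child.
      At lily: go right to mint.
        Visit mint.
        At mint: go left to rose.
          Visit rose.
          At rose: go left to tulip.
            tulip is a leaf — visit tulip.
          At rose: no right child.
        At mint: go right to pear.
          pear is a leaf — visit pear.
At hop: go right to ivy.
  Visit ivy.
  At ivy: no left child.
  At ivy: go right to bay.
    bay is a leaf — visit bay.

hop, teak, elm, iris, lily, ash, aster, mint, rose, tulip, pear, ivy, bay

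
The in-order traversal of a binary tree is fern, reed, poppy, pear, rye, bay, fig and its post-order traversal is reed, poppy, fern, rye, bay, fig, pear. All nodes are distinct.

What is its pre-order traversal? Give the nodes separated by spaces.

pear fern poppy reed fig bay rye

The last element of post-order is the root; it splits in-order into left and right subtrees.
Root pear: left subtree has 3 nodes {fern, reed, poppy}, right has 3 {rye, bay, fig}.
  Root fern: left subtree has 0 nodes { }, right has 2 {reed, poppy}.
    Root poppy: left subtree has 1 node {reed}, right has 0 { }.
  Root fig: left subtree has 2 nodes {rye, bay}, right has 0 { }.
    Root bay: left subtree has 1 node {rye}, right has 0 { }.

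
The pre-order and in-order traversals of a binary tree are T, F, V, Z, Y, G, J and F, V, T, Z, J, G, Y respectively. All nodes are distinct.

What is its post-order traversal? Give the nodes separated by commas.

V, F, J, G, Y, Z, T

The first element of pre-order is the root; it splits in-order into left and right subtrees.
Root T: left subtree has 2 nodes {F, V}, right has 4 {Z, J, G, Y}.
  Root F: left subtree has 0 nodes { }, right has 1 {V}.
  Root Z: left subtree has 0 nodes { }, right has 3 {J, G, Y}.
    Root Y: left subtree has 2 nodes {J, G}, right has 0 { }.
      Root G: left subtree has 1 node {J}, right has 0 { }.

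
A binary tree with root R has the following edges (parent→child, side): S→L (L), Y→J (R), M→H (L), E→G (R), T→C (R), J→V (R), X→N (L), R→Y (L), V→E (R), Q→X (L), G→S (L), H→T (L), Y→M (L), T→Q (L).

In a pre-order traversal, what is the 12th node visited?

Pre-order visits the node, then its left subtree, then its right subtree.
Visit R.
At R: go left to Y.
  Visit Y.
  At Y: go left to M.
    Visit M.
    At M: go left to H.
      Visit H.
      At H: go left to T.
        Visit T.
        At T: go left to Q.
          Visit Q.
          At Q: go left to X.
            Visit X.
            At X: go left to N.
              N is a leaf — visit N.
            At X: no right child.
          At Q: no right child.
        At T: go right to C.
          C is a leaf — visit C.
      At H: no right child.
    At M: no right child.
  At Y: go right to J.
    Visit J.
    At J: no left child.
    At J: go right to V.
      Visit V.
      At V: no left child.
      At V: go right to E.
        Visit E.
        At E: no left child.
        At E: go right to G.
          Visit G.
          At G: go left to S.
            Visit S.
            At S: go left to L.
              L is a leaf — visit L.
            At S: no right child.
          At G: no right child.
At R: no right child.
Full pre-order sequence: R, Y, M, H, T, Q, X, N, C, J, V, E, G, S, L.

E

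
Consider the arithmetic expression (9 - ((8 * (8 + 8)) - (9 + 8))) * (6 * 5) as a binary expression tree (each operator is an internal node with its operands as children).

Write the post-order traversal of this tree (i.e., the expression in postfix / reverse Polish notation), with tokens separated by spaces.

Post-order on an expression tree gives postfix notation: for each operator, emit left operand, right operand, then the operator.

9 8 8 8 + * 9 8 + - - 6 5 * *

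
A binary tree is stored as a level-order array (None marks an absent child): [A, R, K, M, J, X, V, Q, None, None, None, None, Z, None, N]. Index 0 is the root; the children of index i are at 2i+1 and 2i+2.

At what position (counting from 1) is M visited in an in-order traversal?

2

In-order visits the left subtree, then the node, then the right subtree.
At A: go left to R.
  At R: go left to M.
    At M: go left to Q.
      Q is a leaf — visit Q.
    Visit M.
    At M: no right child.
  Visit R.
  At R: go right to J.
    J is a leaf — visit J.
Visit A.
At A: go right to K.
  At K: go left to X.
    At X: no left child.
    Visit X.
    At X: go right to Z.
      Z is a leaf — visit Z.
  Visit K.
  At K: go right to V.
    At V: no left child.
    Visit V.
    At V: go right to N.
      N is a leaf — visit N.
Full in-order sequence: Q, M, R, J, A, X, Z, K, V, N.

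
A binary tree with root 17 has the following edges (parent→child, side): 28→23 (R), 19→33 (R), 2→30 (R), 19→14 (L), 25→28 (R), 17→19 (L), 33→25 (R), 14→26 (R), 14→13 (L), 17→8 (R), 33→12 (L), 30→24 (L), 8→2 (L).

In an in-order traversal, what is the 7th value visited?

25

In-order visits the left subtree, then the node, then the right subtree.
At 17: go left to 19.
  At 19: go left to 14.
    At 14: go left to 13.
      13 is a leaf — visit 13.
    Visit 14.
    At 14: go right to 26.
      26 is a leaf — visit 26.
  Visit 19.
  At 19: go right to 33.
    At 33: go left to 12.
      12 is a leaf — visit 12.
    Visit 33.
    At 33: go right to 25.
      At 25: no left child.
      Visit 25.
      At 25: go right to 28.
        At 28: no left child.
        Visit 28.
        At 28: go right to 23.
          23 is a leaf — visit 23.
Visit 17.
At 17: go right to 8.
  At 8: go left to 2.
    At 2: no left child.
    Visit 2.
    At 2: go right to 30.
      At 30: go left to 24.
        24 is a leaf — visit 24.
      Visit 30.
      At 30: no right child.
  Visit 8.
  At 8: no right child.
Full in-order sequence: 13, 14, 26, 19, 12, 33, 25, 28, 23, 17, 2, 24, 30, 8.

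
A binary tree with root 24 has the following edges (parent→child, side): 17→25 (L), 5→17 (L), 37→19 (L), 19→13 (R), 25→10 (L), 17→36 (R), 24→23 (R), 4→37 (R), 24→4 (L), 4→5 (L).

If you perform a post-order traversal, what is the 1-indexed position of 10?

Post-order visits the left subtree, then the right subtree, then the node.
At 24: go left to 4.
  At 4: go left to 5.
    At 5: go left to 17.
      At 17: go left to 25.
        At 25: go left to 10.
          10 is a leaf — visit 10.
        At 25: no right child.
        Visit 25.
      At 17: go right to 36.
        36 is a leaf — visit 36.
      Visit 17.
    At 5: no right child.
    Visit 5.
  At 4: go right to 37.
    At 37: go left to 19.
      At 19: no left child.
      At 19: go right to 13.
        13 is a leaf — visit 13.
      Visit 19.
    At 37: no right child.
    Visit 37.
  Visit 4.
At 24: go right to 23.
  23 is a leaf — visit 23.
Visit 24.
Full post-order sequence: 10, 25, 36, 17, 5, 13, 19, 37, 4, 23, 24.

1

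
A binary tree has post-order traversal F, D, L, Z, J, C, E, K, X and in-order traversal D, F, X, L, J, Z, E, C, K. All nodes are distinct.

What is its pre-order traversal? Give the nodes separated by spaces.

X D F K E J L Z C

The last element of post-order is the root; it splits in-order into left and right subtrees.
Root X: left subtree has 2 nodes {D, F}, right has 6 {L, J, Z, E, C, K}.
  Root D: left subtree has 0 nodes { }, right has 1 {F}.
  Root K: left subtree has 5 nodes {L, J, Z, E, C}, right has 0 { }.
    Root E: left subtree has 3 nodes {L, J, Z}, right has 1 {C}.
      Root J: left subtree has 1 node {L}, right has 1 {Z}.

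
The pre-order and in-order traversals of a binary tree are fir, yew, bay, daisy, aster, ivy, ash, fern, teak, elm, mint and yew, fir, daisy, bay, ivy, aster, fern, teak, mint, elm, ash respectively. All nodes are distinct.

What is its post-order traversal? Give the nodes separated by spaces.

The first element of pre-order is the root; it splits in-order into left and right subtrees.
Root fir: left subtree has 1 node {yew}, right has 9 {daisy, bay, ivy, aster, fern, teak, mint, elm, ash}.
  Root bay: left subtree has 1 node {daisy}, right has 7 {ivy, aster, fern, teak, mint, elm, ash}.
    Root aster: left subtree has 1 node {ivy}, right has 5 {fern, teak, mint, elm, ash}.
      Root ash: left subtree has 4 nodes {fern, teak, mint, elm}, right has 0 { }.
        Root fern: left subtree has 0 nodes { }, right has 3 {teak, mint, elm}.
          Root teak: left subtree has 0 nodes { }, right has 2 {mint, elm}.
            Root elm: left subtree has 1 node {mint}, right has 0 { }.

yew daisy ivy mint elm teak fern ash aster bay fir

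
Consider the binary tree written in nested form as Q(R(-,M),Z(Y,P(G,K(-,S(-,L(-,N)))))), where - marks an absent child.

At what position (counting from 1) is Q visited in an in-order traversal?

3

In-order visits the left subtree, then the node, then the right subtree.
At Q: go left to R.
  At R: no left child.
  Visit R.
  At R: go right to M.
    M is a leaf — visit M.
Visit Q.
At Q: go right to Z.
  At Z: go left to Y.
    Y is a leaf — visit Y.
  Visit Z.
  At Z: go right to P.
    At P: go left to G.
      G is a leaf — visit G.
    Visit P.
    At P: go right to K.
      At K: no left child.
      Visit K.
      At K: go right to S.
        At S: no left child.
        Visit S.
        At S: go right to L.
          At L: no left child.
          Visit L.
          At L: go right to N.
            N is a leaf — visit N.
Full in-order sequence: R, M, Q, Y, Z, G, P, K, S, L, N.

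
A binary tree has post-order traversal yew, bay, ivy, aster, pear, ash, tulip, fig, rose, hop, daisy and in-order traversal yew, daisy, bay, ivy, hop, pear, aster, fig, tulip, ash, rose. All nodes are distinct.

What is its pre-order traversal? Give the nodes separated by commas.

The last element of post-order is the root; it splits in-order into left and right subtrees.
Root daisy: left subtree has 1 node {yew}, right has 9 {bay, ivy, hop, pear, aster, fig, tulip, ash, rose}.
  Root hop: left subtree has 2 nodes {bay, ivy}, right has 6 {pear, aster, fig, tulip, ash, rose}.
    Root ivy: left subtree has 1 node {bay}, right has 0 { }.
    Root rose: left subtree has 5 nodes {pear, aster, fig, tulip, ash}, right has 0 { }.
      Root fig: left subtree has 2 nodes {pear, aster}, right has 2 {tulip, ash}.
        Root pear: left subtree has 0 nodes { }, right has 1 {aster}.
        Root tulip: left subtree has 0 nodes { }, right has 1 {ash}.

daisy, yew, hop, ivy, bay, rose, fig, pear, aster, tulip, ash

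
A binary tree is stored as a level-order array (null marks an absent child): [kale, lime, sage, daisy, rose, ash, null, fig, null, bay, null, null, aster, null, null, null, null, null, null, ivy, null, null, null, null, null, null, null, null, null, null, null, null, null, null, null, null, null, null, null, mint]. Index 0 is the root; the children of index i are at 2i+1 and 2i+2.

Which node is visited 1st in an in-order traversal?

In-order visits the left subtree, then the node, then the right subtree.
At kale: go left to lime.
  At lime: go left to daisy.
    At daisy: go left to fig.
      fig is a leaf — visit fig.
    Visit daisy.
    At daisy: no right child.
  Visit lime.
  At lime: go right to rose.
    At rose: go left to bay.
      At bay: go left to ivy.
        At ivy: go left to mint.
          mint is a leaf — visit mint.
        Visit ivy.
        At ivy: no right child.
      Visit bay.
      At bay: no right child.
    Visit rose.
    At rose: no right child.
Visit kale.
At kale: go right to sage.
  At sage: go left to ash.
    At ash: no left child.
    Visit ash.
    At ash: go right to aster.
      aster is a leaf — visit aster.
  Visit sage.
  At sage: no right child.
Full in-order sequence: fig, daisy, lime, mint, ivy, bay, rose, kale, ash, aster, sage.

fig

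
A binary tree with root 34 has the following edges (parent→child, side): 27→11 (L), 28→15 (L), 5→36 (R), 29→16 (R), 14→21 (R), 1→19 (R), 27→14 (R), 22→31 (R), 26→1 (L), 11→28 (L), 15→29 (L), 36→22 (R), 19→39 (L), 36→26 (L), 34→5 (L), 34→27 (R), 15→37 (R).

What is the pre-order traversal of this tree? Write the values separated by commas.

Pre-order visits the node, then its left subtree, then its right subtree.
Visit 34.
At 34: go left to 5.
  Visit 5.
  At 5: no left child.
  At 5: go right to 36.
    Visit 36.
    At 36: go left to 26.
      Visit 26.
      At 26: go left to 1.
        Visit 1.
        At 1: no left child.
        At 1: go right to 19.
          Visit 19.
          At 19: go left to 39.
            39 is a leaf — visit 39.
          At 19: no right child.
      At 26: no right child.
    At 36: go right to 22.
      Visit 22.
      At 22: no left child.
      At 22: go right to 31.
        31 is a leaf — visit 31.
At 34: go right to 27.
  Visit 27.
  At 27: go left to 11.
    Visit 11.
    At 11: go left to 28.
      Visit 28.
      At 28: go left to 15.
        Visit 15.
        At 15: go left to 29.
          Visit 29.
          At 29: no left child.
          At 29: go right to 16.
            16 is a leaf — visit 16.
        At 15: go right to 37.
          37 is a leaf — visit 37.
      At 28: no right child.
    At 11: no right child.
  At 27: go right to 14.
    Visit 14.
    At 14: no left child.
    At 14: go right to 21.
      21 is a leaf — visit 21.

34, 5, 36, 26, 1, 19, 39, 22, 31, 27, 11, 28, 15, 29, 16, 37, 14, 21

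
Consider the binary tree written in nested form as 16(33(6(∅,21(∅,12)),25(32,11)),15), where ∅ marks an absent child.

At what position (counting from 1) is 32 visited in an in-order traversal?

5

In-order visits the left subtree, then the node, then the right subtree.
At 16: go left to 33.
  At 33: go left to 6.
    At 6: no left child.
    Visit 6.
    At 6: go right to 21.
      At 21: no left child.
      Visit 21.
      At 21: go right to 12.
        12 is a leaf — visit 12.
  Visit 33.
  At 33: go right to 25.
    At 25: go left to 32.
      32 is a leaf — visit 32.
    Visit 25.
    At 25: go right to 11.
      11 is a leaf — visit 11.
Visit 16.
At 16: go right to 15.
  15 is a leaf — visit 15.
Full in-order sequence: 6, 21, 12, 33, 32, 25, 11, 16, 15.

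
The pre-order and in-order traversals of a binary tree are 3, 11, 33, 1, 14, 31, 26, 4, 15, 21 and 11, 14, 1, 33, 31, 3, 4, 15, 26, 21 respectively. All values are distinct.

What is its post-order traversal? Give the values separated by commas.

14, 1, 31, 33, 11, 15, 4, 21, 26, 3

The first element of pre-order is the root; it splits in-order into left and right subtrees.
Root 3: left subtree has 5 nodes {11, 14, 1, 33, 31}, right has 4 {4, 15, 26, 21}.
  Root 11: left subtree has 0 nodes { }, right has 4 {14, 1, 33, 31}.
    Root 33: left subtree has 2 nodes {14, 1}, right has 1 {31}.
      Root 1: left subtree has 1 node {14}, right has 0 { }.
  Root 26: left subtree has 2 nodes {4, 15}, right has 1 {21}.
    Root 4: left subtree has 0 nodes { }, right has 1 {15}.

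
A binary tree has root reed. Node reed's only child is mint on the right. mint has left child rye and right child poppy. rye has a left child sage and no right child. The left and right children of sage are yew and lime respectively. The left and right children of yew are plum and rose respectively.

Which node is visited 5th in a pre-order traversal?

yew

Pre-order visits the node, then its left subtree, then its right subtree.
Visit reed.
At reed: no left child.
At reed: go right to mint.
  Visit mint.
  At mint: go left to rye.
    Visit rye.
    At rye: go left to sage.
      Visit sage.
      At sage: go left to yew.
        Visit yew.
        At yew: go left to plum.
          plum is a leaf — visit plum.
        At yew: go right to rose.
          rose is a leaf — visit rose.
      At sage: go right to lime.
        lime is a leaf — visit lime.
    At rye: no right child.
  At mint: go right to poppy.
    poppy is a leaf — visit poppy.
Full pre-order sequence: reed, mint, rye, sage, yew, plum, rose, lime, poppy.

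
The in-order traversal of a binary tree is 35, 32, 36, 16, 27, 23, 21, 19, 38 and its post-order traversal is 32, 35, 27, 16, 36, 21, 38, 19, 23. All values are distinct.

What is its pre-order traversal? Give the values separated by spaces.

23 36 35 32 16 27 19 21 38

The last element of post-order is the root; it splits in-order into left and right subtrees.
Root 23: left subtree has 5 nodes {35, 32, 36, 16, 27}, right has 3 {21, 19, 38}.
  Root 36: left subtree has 2 nodes {35, 32}, right has 2 {16, 27}.
    Root 35: left subtree has 0 nodes { }, right has 1 {32}.
    Root 16: left subtree has 0 nodes { }, right has 1 {27}.
  Root 19: left subtree has 1 node {21}, right has 1 {38}.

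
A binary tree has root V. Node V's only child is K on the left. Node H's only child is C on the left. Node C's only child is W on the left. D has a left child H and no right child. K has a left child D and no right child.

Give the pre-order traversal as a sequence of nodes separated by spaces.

Pre-order visits the node, then its left subtree, then its right subtree.
Visit V.
At V: go left to K.
  Visit K.
  At K: go left to D.
    Visit D.
    At D: go left to H.
      Visit H.
      At H: go left to C.
        Visit C.
        At C: go left to W.
          W is a leaf — visit W.
        At C: no right child.
      At H: no right child.
    At D: no right child.
  At K: no right child.
At V: no right child.

V K D H C W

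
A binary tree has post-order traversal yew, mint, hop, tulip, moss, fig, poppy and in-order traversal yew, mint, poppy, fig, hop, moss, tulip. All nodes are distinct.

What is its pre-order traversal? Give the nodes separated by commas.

The last element of post-order is the root; it splits in-order into left and right subtrees.
Root poppy: left subtree has 2 nodes {yew, mint}, right has 4 {fig, hop, moss, tulip}.
  Root mint: left subtree has 1 node {yew}, right has 0 { }.
  Root fig: left subtree has 0 nodes { }, right has 3 {hop, moss, tulip}.
    Root moss: left subtree has 1 node {hop}, right has 1 {tulip}.

poppy, mint, yew, fig, moss, hop, tulip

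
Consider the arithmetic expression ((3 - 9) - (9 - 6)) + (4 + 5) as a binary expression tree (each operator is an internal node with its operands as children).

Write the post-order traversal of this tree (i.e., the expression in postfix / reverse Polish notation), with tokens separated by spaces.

Post-order on an expression tree gives postfix notation: for each operator, emit left operand, right operand, then the operator.

3 9 - 9 6 - - 4 5 + +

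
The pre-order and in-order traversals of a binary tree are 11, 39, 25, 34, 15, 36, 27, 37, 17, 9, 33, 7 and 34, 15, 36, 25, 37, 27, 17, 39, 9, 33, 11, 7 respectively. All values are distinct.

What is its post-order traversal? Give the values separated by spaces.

The first element of pre-order is the root; it splits in-order into left and right subtrees.
Root 11: left subtree has 10 nodes {34, 15, 36, 25, 37, 27, 17, 39, 9, 33}, right has 1 {7}.
  Root 39: left subtree has 7 nodes {34, 15, 36, 25, 37, 27, 17}, right has 2 {9, 33}.
    Root 25: left subtree has 3 nodes {34, 15, 36}, right has 3 {37, 27, 17}.
      Root 34: left subtree has 0 nodes { }, right has 2 {15, 36}.
        Root 15: left subtree has 0 nodes { }, right has 1 {36}.
      Root 27: left subtree has 1 node {37}, right has 1 {17}.
    Root 9: left subtree has 0 nodes { }, right has 1 {33}.

36 15 34 37 17 27 25 33 9 39 7 11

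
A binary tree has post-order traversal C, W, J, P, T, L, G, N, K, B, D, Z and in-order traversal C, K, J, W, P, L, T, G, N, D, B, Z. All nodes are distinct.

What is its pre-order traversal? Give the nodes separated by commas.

Z, D, K, C, N, G, L, P, J, W, T, B

The last element of post-order is the root; it splits in-order into left and right subtrees.
Root Z: left subtree has 11 nodes {C, K, J, W, P, L, T, G, N, D, B}, right has 0 { }.
  Root D: left subtree has 9 nodes {C, K, J, W, P, L, T, G, N}, right has 1 {B}.
    Root K: left subtree has 1 node {C}, right has 7 {J, W, P, L, T, G, N}.
      Root N: left subtree has 6 nodes {J, W, P, L, T, G}, right has 0 { }.
        Root G: left subtree has 5 nodes {J, W, P, L, T}, right has 0 { }.
          Root L: left subtree has 3 nodes {J, W, P}, right has 1 {T}.
            Root P: left subtree has 2 nodes {J, W}, right has 0 { }.
              Root J: left subtree has 0 nodes { }, right has 1 {W}.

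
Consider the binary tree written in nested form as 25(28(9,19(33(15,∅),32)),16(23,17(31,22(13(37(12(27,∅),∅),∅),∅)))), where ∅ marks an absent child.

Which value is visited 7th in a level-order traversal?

Level-order visits nodes level by level from the root, left to right within each level.
Level 0: 25
Level 1: 28, 16
Level 2: 9, 19, 23, 17
Level 3: 33, 32, 31, 22
Level 4: 15, 13
Level 5: 37
Level 6: 12
Level 7: 27
Full level-order sequence: 25, 28, 16, 9, 19, 23, 17, 33, 32, 31, 22, 15, 13, 37, 12, 27.

17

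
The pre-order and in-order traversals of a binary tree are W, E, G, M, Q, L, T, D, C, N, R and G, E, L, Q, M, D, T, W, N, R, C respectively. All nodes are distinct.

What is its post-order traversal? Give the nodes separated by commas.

G, L, Q, D, T, M, E, R, N, C, W

The first element of pre-order is the root; it splits in-order into left and right subtrees.
Root W: left subtree has 7 nodes {G, E, L, Q, M, D, T}, right has 3 {N, R, C}.
  Root E: left subtree has 1 node {G}, right has 5 {L, Q, M, D, T}.
    Root M: left subtree has 2 nodes {L, Q}, right has 2 {D, T}.
      Root Q: left subtree has 1 node {L}, right has 0 { }.
      Root T: left subtree has 1 node {D}, right has 0 { }.
  Root C: left subtree has 2 nodes {N, R}, right has 0 { }.
    Root N: left subtree has 0 nodes { }, right has 1 {R}.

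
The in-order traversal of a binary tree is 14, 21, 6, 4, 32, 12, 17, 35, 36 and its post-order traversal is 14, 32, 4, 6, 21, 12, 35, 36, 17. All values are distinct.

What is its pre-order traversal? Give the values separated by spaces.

The last element of post-order is the root; it splits in-order into left and right subtrees.
Root 17: left subtree has 6 nodes {14, 21, 6, 4, 32, 12}, right has 2 {35, 36}.
  Root 12: left subtree has 5 nodes {14, 21, 6, 4, 32}, right has 0 { }.
    Root 21: left subtree has 1 node {14}, right has 3 {6, 4, 32}.
      Root 6: left subtree has 0 nodes { }, right has 2 {4, 32}.
        Root 4: left subtree has 0 nodes { }, right has 1 {32}.
  Root 36: left subtree has 1 node {35}, right has 0 { }.

17 12 21 14 6 4 32 36 35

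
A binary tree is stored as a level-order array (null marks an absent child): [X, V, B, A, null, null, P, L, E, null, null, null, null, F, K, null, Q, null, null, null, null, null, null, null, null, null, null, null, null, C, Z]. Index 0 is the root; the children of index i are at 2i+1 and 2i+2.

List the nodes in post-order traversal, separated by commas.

Post-order visits the left subtree, then the right subtree, then the node.
At X: go left to V.
  At V: go left to A.
    At A: go left to L.
      At L: no left child.
      At L: go right to Q.
        Q is a leaf — visit Q.
      Visit L.
    At A: go right to E.
      E is a leaf — visit E.
    Visit A.
  At V: no right child.
  Visit V.
At X: go right to B.
  At B: no left child.
  At B: go right to P.
    At P: go left to F.
      F is a leaf — visit F.
    At P: go right to K.
      At K: go left to C.
        C is a leaf — visit C.
      At K: go right to Z.
        Z is a leaf — visit Z.
      Visit K.
    Visit P.
  Visit B.
Visit X.

Q, L, E, A, V, F, C, Z, K, P, B, X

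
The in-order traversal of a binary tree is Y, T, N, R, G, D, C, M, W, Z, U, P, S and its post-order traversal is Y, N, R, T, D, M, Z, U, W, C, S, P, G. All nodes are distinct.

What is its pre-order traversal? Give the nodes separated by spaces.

G T Y R N P C D W M U Z S

The last element of post-order is the root; it splits in-order into left and right subtrees.
Root G: left subtree has 4 nodes {Y, T, N, R}, right has 8 {D, C, M, W, Z, U, P, S}.
  Root T: left subtree has 1 node {Y}, right has 2 {N, R}.
    Root R: left subtree has 1 node {N}, right has 0 { }.
  Root P: left subtree has 6 nodes {D, C, M, W, Z, U}, right has 1 {S}.
    Root C: left subtree has 1 node {D}, right has 4 {M, W, Z, U}.
      Root W: left subtree has 1 node {M}, right has 2 {Z, U}.
        Root U: left subtree has 1 node {Z}, right has 0 { }.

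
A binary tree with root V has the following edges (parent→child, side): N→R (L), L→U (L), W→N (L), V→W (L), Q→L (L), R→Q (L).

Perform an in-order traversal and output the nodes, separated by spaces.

In-order visits the left subtree, then the node, then the right subtree.
At V: go left to W.
  At W: go left to N.
    At N: go left to R.
      At R: go left to Q.
        At Q: go left to L.
          At L: go left to U.
            U is a leaf — visit U.
          Visit L.
          At L: no right child.
        Visit Q.
        At Q: no right child.
      Visit R.
      At R: no right child.
    Visit N.
    At N: no right child.
  Visit W.
  At W: no right child.
Visit V.
At V: no right child.

U L Q R N W V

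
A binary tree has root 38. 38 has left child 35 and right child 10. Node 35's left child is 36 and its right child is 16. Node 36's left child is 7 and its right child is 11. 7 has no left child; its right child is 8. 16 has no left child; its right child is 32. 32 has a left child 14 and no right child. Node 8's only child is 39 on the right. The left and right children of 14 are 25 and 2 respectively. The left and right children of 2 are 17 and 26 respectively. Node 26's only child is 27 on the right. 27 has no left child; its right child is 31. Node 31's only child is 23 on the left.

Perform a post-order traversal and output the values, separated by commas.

39, 8, 7, 11, 36, 25, 17, 23, 31, 27, 26, 2, 14, 32, 16, 35, 10, 38

Post-order visits the left subtree, then the right subtree, then the node.
At 38: go left to 35.
  At 35: go left to 36.
    At 36: go left to 7.
      At 7: no left child.
      At 7: go right to 8.
        At 8: no left child.
        At 8: go right to 39.
          39 is a leaf — visit 39.
        Visit 8.
      Visit 7.
    At 36: go right to 11.
      11 is a leaf — visit 11.
    Visit 36.
  At 35: go right to 16.
    At 16: no left child.
    At 16: go right to 32.
      At 32: go left to 14.
        At 14: go left to 25.
          25 is a leaf — visit 25.
        At 14: go right to 2.
          At 2: go left to 17.
            17 is a leaf — visit 17.
          At 2: go right to 26.
            At 26: no left child.
            At 26: go right to 27.
              At 27: no left child.
              At 27: go right to 31.
                At 31: go left to 23.
                  23 is a leaf — visit 23.
                At 31: no right child.
                Visit 31.
              Visit 27.
            Visit 26.
          Visit 2.
        Visit 14.
      At 32: no right child.
      Visit 32.
    Visit 16.
  Visit 35.
At 38: go right to 10.
  10 is a leaf — visit 10.
Visit 38.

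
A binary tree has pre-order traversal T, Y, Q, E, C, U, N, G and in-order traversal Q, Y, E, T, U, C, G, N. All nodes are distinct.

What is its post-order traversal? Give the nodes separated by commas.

Q, E, Y, U, G, N, C, T

The first element of pre-order is the root; it splits in-order into left and right subtrees.
Root T: left subtree has 3 nodes {Q, Y, E}, right has 4 {U, C, G, N}.
  Root Y: left subtree has 1 node {Q}, right has 1 {E}.
  Root C: left subtree has 1 node {U}, right has 2 {G, N}.
    Root N: left subtree has 1 node {G}, right has 0 { }.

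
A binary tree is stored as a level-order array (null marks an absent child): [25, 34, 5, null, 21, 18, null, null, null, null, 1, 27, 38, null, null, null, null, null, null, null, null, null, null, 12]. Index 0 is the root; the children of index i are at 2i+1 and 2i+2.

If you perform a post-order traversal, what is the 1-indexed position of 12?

4

Post-order visits the left subtree, then the right subtree, then the node.
At 25: go left to 34.
  At 34: no left child.
  At 34: go right to 21.
    At 21: no left child.
    At 21: go right to 1.
      1 is a leaf — visit 1.
    Visit 21.
  Visit 34.
At 25: go right to 5.
  At 5: go left to 18.
    At 18: go left to 27.
      At 27: go left to 12.
        12 is a leaf — visit 12.
      At 27: no right child.
      Visit 27.
    At 18: go right to 38.
      38 is a leaf — visit 38.
    Visit 18.
  At 5: no right child.
  Visit 5.
Visit 25.
Full post-order sequence: 1, 21, 34, 12, 27, 38, 18, 5, 25.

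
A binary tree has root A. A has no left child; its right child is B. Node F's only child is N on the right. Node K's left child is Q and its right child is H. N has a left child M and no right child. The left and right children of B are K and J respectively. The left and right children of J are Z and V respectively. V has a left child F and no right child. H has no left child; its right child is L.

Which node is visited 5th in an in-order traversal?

In-order visits the left subtree, then the node, then the right subtree.
At A: no left child.
Visit A.
At A: go right to B.
  At B: go left to K.
    At K: go left to Q.
      Q is a leaf — visit Q.
    Visit K.
    At K: go right to H.
      At H: no left child.
      Visit H.
      At H: go right to L.
        L is a leaf — visit L.
  Visit B.
  At B: go right to J.
    At J: go left to Z.
      Z is a leaf — visit Z.
    Visit J.
    At J: go right to V.
      At V: go left to F.
        At F: no left child.
        Visit F.
        At F: go right to N.
          At N: go left to M.
            M is a leaf — visit M.
          Visit N.
          At N: no right child.
      Visit V.
      At V: no right child.
Full in-order sequence: A, Q, K, H, L, B, Z, J, F, M, N, V.

L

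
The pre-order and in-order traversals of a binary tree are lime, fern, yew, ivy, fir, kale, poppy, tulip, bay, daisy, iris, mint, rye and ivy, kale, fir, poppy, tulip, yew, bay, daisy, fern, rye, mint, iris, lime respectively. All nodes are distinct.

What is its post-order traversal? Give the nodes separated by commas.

The first element of pre-order is the root; it splits in-order into left and right subtrees.
Root lime: left subtree has 12 nodes {ivy, kale, fir, poppy, tulip, yew, bay, daisy, fern, rye, mint, iris}, right has 0 { }.
  Root fern: left subtree has 8 nodes {ivy, kale, fir, poppy, tulip, yew, bay, daisy}, right has 3 {rye, mint, iris}.
    Root yew: left subtree has 5 nodes {ivy, kale, fir, poppy, tulip}, right has 2 {bay, daisy}.
      Root ivy: left subtree has 0 nodes { }, right has 4 {kale, fir, poppy, tulip}.
        Root fir: left subtree has 1 node {kale}, right has 2 {poppy, tulip}.
          Root poppy: left subtree has 0 nodes { }, right has 1 {tulip}.
      Root bay: left subtree has 0 nodes { }, right has 1 {daisy}.
    Root iris: left subtree has 2 nodes {rye, mint}, right has 0 { }.
      Root mint: left subtree has 1 node {rye}, right has 0 { }.

kale, tulip, poppy, fir, ivy, daisy, bay, yew, rye, mint, iris, fern, lime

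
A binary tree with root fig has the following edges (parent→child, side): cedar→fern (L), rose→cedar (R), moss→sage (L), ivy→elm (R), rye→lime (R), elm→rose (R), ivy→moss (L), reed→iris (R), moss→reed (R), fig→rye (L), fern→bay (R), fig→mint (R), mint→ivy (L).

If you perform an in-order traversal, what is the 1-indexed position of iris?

In-order visits the left subtree, then the node, then the right subtree.
At fig: go left to rye.
  At rye: no left child.
  Visit rye.
  At rye: go right to lime.
    lime is a leaf — visit lime.
Visit fig.
At fig: go right to mint.
  At mint: go left to ivy.
    At ivy: go left to moss.
      At moss: go left to sage.
        sage is a leaf — visit sage.
      Visit moss.
      At moss: go right to reed.
        At reed: no left child.
        Visit reed.
        At reed: go right to iris.
          iris is a leaf — visit iris.
    Visit ivy.
    At ivy: go right to elm.
      At elm: no left child.
      Visit elm.
      At elm: go right to rose.
        At rose: no left child.
        Visit rose.
        At rose: go right to cedar.
          At cedar: go left to fern.
            At fern: no left child.
            Visit fern.
            At fern: go right to bay.
              bay is a leaf — visit bay.
          Visit cedar.
          At cedar: no right child.
  Visit mint.
  At mint: no right child.
Full in-order sequence: rye, lime, fig, sage, moss, reed, iris, ivy, elm, rose, fern, bay, cedar, mint.

7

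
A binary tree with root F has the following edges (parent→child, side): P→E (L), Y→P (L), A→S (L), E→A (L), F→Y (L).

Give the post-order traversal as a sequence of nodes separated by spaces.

S A E P Y F

Post-order visits the left subtree, then the right subtree, then the node.
At F: go left to Y.
  At Y: go left to P.
    At P: go left to E.
      At E: go left to A.
        At A: go left to S.
          S is a leaf — visit S.
        At A: no right child.
        Visit A.
      At E: no right child.
      Visit E.
    At P: no right child.
    Visit P.
  At Y: no right child.
  Visit Y.
At F: no right child.
Visit F.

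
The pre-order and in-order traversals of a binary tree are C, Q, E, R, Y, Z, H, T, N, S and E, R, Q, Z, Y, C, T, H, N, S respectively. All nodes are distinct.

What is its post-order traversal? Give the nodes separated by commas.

The first element of pre-order is the root; it splits in-order into left and right subtrees.
Root C: left subtree has 5 nodes {E, R, Q, Z, Y}, right has 4 {T, H, N, S}.
  Root Q: left subtree has 2 nodes {E, R}, right has 2 {Z, Y}.
    Root E: left subtree has 0 nodes { }, right has 1 {R}.
    Root Y: left subtree has 1 node {Z}, right has 0 { }.
  Root H: left subtree has 1 node {T}, right has 2 {N, S}.
    Root N: left subtree has 0 nodes { }, right has 1 {S}.

R, E, Z, Y, Q, T, S, N, H, C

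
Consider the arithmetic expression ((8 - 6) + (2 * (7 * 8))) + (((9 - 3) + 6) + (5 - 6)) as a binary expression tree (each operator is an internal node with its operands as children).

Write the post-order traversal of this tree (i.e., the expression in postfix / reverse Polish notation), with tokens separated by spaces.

8 6 - 2 7 8 * * + 9 3 - 6 + 5 6 - + +

Post-order on an expression tree gives postfix notation: for each operator, emit left operand, right operand, then the operator.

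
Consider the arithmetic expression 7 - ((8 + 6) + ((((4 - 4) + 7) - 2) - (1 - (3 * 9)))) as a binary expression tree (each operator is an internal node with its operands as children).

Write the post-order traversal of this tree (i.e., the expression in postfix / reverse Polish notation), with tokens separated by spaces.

7 8 6 + 4 4 - 7 + 2 - 1 3 9 * - - + -

Post-order on an expression tree gives postfix notation: for each operator, emit left operand, right operand, then the operator.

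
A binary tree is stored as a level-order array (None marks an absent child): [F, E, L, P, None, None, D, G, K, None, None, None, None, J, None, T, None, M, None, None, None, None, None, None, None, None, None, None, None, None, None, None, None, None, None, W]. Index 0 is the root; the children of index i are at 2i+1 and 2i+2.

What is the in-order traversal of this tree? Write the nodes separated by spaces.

In-order visits the left subtree, then the node, then the right subtree.
At F: go left to E.
  At E: go left to P.
    At P: go left to G.
      At G: go left to T.
        T is a leaf — visit T.
      Visit G.
      At G: no right child.
    Visit P.
    At P: go right to K.
      At K: go left to M.
        At M: go left to W.
          W is a leaf — visit W.
        Visit M.
        At M: no right child.
      Visit K.
      At K: no right child.
  Visit E.
  At E: no right child.
Visit F.
At F: go right to L.
  At L: no left child.
  Visit L.
  At L: go right to D.
    At D: go left to J.
      J is a leaf — visit J.
    Visit D.
    At D: no right child.

T G P W M K E F L J D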